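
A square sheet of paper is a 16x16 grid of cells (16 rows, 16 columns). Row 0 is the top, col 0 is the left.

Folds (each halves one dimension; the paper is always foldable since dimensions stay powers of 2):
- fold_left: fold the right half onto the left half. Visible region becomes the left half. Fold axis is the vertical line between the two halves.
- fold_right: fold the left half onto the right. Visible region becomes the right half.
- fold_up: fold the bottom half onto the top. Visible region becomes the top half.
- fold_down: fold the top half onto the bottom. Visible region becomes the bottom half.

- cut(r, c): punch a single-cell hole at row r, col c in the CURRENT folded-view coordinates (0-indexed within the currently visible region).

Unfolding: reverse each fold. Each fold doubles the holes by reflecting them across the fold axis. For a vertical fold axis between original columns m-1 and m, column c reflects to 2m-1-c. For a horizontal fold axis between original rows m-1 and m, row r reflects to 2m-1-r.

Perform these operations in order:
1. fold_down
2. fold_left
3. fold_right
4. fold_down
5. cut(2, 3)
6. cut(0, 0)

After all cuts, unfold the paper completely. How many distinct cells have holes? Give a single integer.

Op 1 fold_down: fold axis h@8; visible region now rows[8,16) x cols[0,16) = 8x16
Op 2 fold_left: fold axis v@8; visible region now rows[8,16) x cols[0,8) = 8x8
Op 3 fold_right: fold axis v@4; visible region now rows[8,16) x cols[4,8) = 8x4
Op 4 fold_down: fold axis h@12; visible region now rows[12,16) x cols[4,8) = 4x4
Op 5 cut(2, 3): punch at orig (14,7); cuts so far [(14, 7)]; region rows[12,16) x cols[4,8) = 4x4
Op 6 cut(0, 0): punch at orig (12,4); cuts so far [(12, 4), (14, 7)]; region rows[12,16) x cols[4,8) = 4x4
Unfold 1 (reflect across h@12): 4 holes -> [(9, 7), (11, 4), (12, 4), (14, 7)]
Unfold 2 (reflect across v@4): 8 holes -> [(9, 0), (9, 7), (11, 3), (11, 4), (12, 3), (12, 4), (14, 0), (14, 7)]
Unfold 3 (reflect across v@8): 16 holes -> [(9, 0), (9, 7), (9, 8), (9, 15), (11, 3), (11, 4), (11, 11), (11, 12), (12, 3), (12, 4), (12, 11), (12, 12), (14, 0), (14, 7), (14, 8), (14, 15)]
Unfold 4 (reflect across h@8): 32 holes -> [(1, 0), (1, 7), (1, 8), (1, 15), (3, 3), (3, 4), (3, 11), (3, 12), (4, 3), (4, 4), (4, 11), (4, 12), (6, 0), (6, 7), (6, 8), (6, 15), (9, 0), (9, 7), (9, 8), (9, 15), (11, 3), (11, 4), (11, 11), (11, 12), (12, 3), (12, 4), (12, 11), (12, 12), (14, 0), (14, 7), (14, 8), (14, 15)]

Answer: 32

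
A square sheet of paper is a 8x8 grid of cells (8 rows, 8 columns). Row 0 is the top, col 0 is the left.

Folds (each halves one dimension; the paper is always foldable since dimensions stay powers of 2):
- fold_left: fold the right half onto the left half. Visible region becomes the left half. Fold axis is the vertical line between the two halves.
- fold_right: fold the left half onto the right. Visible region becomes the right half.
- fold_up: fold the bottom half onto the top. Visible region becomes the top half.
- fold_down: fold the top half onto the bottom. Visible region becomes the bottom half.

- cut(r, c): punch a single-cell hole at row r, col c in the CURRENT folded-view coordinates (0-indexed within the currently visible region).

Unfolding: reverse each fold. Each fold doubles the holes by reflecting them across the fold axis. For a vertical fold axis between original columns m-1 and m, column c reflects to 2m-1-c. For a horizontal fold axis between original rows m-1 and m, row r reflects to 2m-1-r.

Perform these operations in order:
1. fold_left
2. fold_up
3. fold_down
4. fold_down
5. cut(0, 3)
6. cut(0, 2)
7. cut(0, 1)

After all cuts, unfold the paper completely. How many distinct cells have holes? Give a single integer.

Op 1 fold_left: fold axis v@4; visible region now rows[0,8) x cols[0,4) = 8x4
Op 2 fold_up: fold axis h@4; visible region now rows[0,4) x cols[0,4) = 4x4
Op 3 fold_down: fold axis h@2; visible region now rows[2,4) x cols[0,4) = 2x4
Op 4 fold_down: fold axis h@3; visible region now rows[3,4) x cols[0,4) = 1x4
Op 5 cut(0, 3): punch at orig (3,3); cuts so far [(3, 3)]; region rows[3,4) x cols[0,4) = 1x4
Op 6 cut(0, 2): punch at orig (3,2); cuts so far [(3, 2), (3, 3)]; region rows[3,4) x cols[0,4) = 1x4
Op 7 cut(0, 1): punch at orig (3,1); cuts so far [(3, 1), (3, 2), (3, 3)]; region rows[3,4) x cols[0,4) = 1x4
Unfold 1 (reflect across h@3): 6 holes -> [(2, 1), (2, 2), (2, 3), (3, 1), (3, 2), (3, 3)]
Unfold 2 (reflect across h@2): 12 holes -> [(0, 1), (0, 2), (0, 3), (1, 1), (1, 2), (1, 3), (2, 1), (2, 2), (2, 3), (3, 1), (3, 2), (3, 3)]
Unfold 3 (reflect across h@4): 24 holes -> [(0, 1), (0, 2), (0, 3), (1, 1), (1, 2), (1, 3), (2, 1), (2, 2), (2, 3), (3, 1), (3, 2), (3, 3), (4, 1), (4, 2), (4, 3), (5, 1), (5, 2), (5, 3), (6, 1), (6, 2), (6, 3), (7, 1), (7, 2), (7, 3)]
Unfold 4 (reflect across v@4): 48 holes -> [(0, 1), (0, 2), (0, 3), (0, 4), (0, 5), (0, 6), (1, 1), (1, 2), (1, 3), (1, 4), (1, 5), (1, 6), (2, 1), (2, 2), (2, 3), (2, 4), (2, 5), (2, 6), (3, 1), (3, 2), (3, 3), (3, 4), (3, 5), (3, 6), (4, 1), (4, 2), (4, 3), (4, 4), (4, 5), (4, 6), (5, 1), (5, 2), (5, 3), (5, 4), (5, 5), (5, 6), (6, 1), (6, 2), (6, 3), (6, 4), (6, 5), (6, 6), (7, 1), (7, 2), (7, 3), (7, 4), (7, 5), (7, 6)]

Answer: 48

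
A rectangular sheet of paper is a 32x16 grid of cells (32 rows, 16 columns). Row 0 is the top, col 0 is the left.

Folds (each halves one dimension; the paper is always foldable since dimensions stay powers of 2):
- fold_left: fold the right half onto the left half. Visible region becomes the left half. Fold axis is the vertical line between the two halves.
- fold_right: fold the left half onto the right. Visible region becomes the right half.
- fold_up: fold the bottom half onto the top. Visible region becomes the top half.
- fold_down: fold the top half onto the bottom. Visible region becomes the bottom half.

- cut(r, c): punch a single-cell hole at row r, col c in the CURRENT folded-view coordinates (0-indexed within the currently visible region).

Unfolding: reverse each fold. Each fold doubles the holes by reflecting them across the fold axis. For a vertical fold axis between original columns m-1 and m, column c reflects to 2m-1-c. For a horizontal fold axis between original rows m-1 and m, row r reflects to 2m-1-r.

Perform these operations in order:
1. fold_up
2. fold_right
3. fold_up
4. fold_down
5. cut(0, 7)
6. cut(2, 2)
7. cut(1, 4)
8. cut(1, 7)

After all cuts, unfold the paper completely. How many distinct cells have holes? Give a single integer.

Answer: 64

Derivation:
Op 1 fold_up: fold axis h@16; visible region now rows[0,16) x cols[0,16) = 16x16
Op 2 fold_right: fold axis v@8; visible region now rows[0,16) x cols[8,16) = 16x8
Op 3 fold_up: fold axis h@8; visible region now rows[0,8) x cols[8,16) = 8x8
Op 4 fold_down: fold axis h@4; visible region now rows[4,8) x cols[8,16) = 4x8
Op 5 cut(0, 7): punch at orig (4,15); cuts so far [(4, 15)]; region rows[4,8) x cols[8,16) = 4x8
Op 6 cut(2, 2): punch at orig (6,10); cuts so far [(4, 15), (6, 10)]; region rows[4,8) x cols[8,16) = 4x8
Op 7 cut(1, 4): punch at orig (5,12); cuts so far [(4, 15), (5, 12), (6, 10)]; region rows[4,8) x cols[8,16) = 4x8
Op 8 cut(1, 7): punch at orig (5,15); cuts so far [(4, 15), (5, 12), (5, 15), (6, 10)]; region rows[4,8) x cols[8,16) = 4x8
Unfold 1 (reflect across h@4): 8 holes -> [(1, 10), (2, 12), (2, 15), (3, 15), (4, 15), (5, 12), (5, 15), (6, 10)]
Unfold 2 (reflect across h@8): 16 holes -> [(1, 10), (2, 12), (2, 15), (3, 15), (4, 15), (5, 12), (5, 15), (6, 10), (9, 10), (10, 12), (10, 15), (11, 15), (12, 15), (13, 12), (13, 15), (14, 10)]
Unfold 3 (reflect across v@8): 32 holes -> [(1, 5), (1, 10), (2, 0), (2, 3), (2, 12), (2, 15), (3, 0), (3, 15), (4, 0), (4, 15), (5, 0), (5, 3), (5, 12), (5, 15), (6, 5), (6, 10), (9, 5), (9, 10), (10, 0), (10, 3), (10, 12), (10, 15), (11, 0), (11, 15), (12, 0), (12, 15), (13, 0), (13, 3), (13, 12), (13, 15), (14, 5), (14, 10)]
Unfold 4 (reflect across h@16): 64 holes -> [(1, 5), (1, 10), (2, 0), (2, 3), (2, 12), (2, 15), (3, 0), (3, 15), (4, 0), (4, 15), (5, 0), (5, 3), (5, 12), (5, 15), (6, 5), (6, 10), (9, 5), (9, 10), (10, 0), (10, 3), (10, 12), (10, 15), (11, 0), (11, 15), (12, 0), (12, 15), (13, 0), (13, 3), (13, 12), (13, 15), (14, 5), (14, 10), (17, 5), (17, 10), (18, 0), (18, 3), (18, 12), (18, 15), (19, 0), (19, 15), (20, 0), (20, 15), (21, 0), (21, 3), (21, 12), (21, 15), (22, 5), (22, 10), (25, 5), (25, 10), (26, 0), (26, 3), (26, 12), (26, 15), (27, 0), (27, 15), (28, 0), (28, 15), (29, 0), (29, 3), (29, 12), (29, 15), (30, 5), (30, 10)]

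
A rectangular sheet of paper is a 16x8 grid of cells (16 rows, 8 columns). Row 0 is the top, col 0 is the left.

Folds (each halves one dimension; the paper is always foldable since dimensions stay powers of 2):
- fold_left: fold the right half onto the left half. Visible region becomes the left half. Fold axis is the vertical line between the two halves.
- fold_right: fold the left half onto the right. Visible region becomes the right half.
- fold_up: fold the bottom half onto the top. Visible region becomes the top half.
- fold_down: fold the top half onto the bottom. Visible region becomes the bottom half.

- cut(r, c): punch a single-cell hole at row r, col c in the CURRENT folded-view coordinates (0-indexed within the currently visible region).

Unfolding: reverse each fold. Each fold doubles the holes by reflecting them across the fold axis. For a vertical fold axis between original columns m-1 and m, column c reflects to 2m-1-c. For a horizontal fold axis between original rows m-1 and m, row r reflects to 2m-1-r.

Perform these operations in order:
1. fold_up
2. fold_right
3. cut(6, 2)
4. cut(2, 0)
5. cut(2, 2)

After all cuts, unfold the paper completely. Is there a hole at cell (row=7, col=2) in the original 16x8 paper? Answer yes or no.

Answer: no

Derivation:
Op 1 fold_up: fold axis h@8; visible region now rows[0,8) x cols[0,8) = 8x8
Op 2 fold_right: fold axis v@4; visible region now rows[0,8) x cols[4,8) = 8x4
Op 3 cut(6, 2): punch at orig (6,6); cuts so far [(6, 6)]; region rows[0,8) x cols[4,8) = 8x4
Op 4 cut(2, 0): punch at orig (2,4); cuts so far [(2, 4), (6, 6)]; region rows[0,8) x cols[4,8) = 8x4
Op 5 cut(2, 2): punch at orig (2,6); cuts so far [(2, 4), (2, 6), (6, 6)]; region rows[0,8) x cols[4,8) = 8x4
Unfold 1 (reflect across v@4): 6 holes -> [(2, 1), (2, 3), (2, 4), (2, 6), (6, 1), (6, 6)]
Unfold 2 (reflect across h@8): 12 holes -> [(2, 1), (2, 3), (2, 4), (2, 6), (6, 1), (6, 6), (9, 1), (9, 6), (13, 1), (13, 3), (13, 4), (13, 6)]
Holes: [(2, 1), (2, 3), (2, 4), (2, 6), (6, 1), (6, 6), (9, 1), (9, 6), (13, 1), (13, 3), (13, 4), (13, 6)]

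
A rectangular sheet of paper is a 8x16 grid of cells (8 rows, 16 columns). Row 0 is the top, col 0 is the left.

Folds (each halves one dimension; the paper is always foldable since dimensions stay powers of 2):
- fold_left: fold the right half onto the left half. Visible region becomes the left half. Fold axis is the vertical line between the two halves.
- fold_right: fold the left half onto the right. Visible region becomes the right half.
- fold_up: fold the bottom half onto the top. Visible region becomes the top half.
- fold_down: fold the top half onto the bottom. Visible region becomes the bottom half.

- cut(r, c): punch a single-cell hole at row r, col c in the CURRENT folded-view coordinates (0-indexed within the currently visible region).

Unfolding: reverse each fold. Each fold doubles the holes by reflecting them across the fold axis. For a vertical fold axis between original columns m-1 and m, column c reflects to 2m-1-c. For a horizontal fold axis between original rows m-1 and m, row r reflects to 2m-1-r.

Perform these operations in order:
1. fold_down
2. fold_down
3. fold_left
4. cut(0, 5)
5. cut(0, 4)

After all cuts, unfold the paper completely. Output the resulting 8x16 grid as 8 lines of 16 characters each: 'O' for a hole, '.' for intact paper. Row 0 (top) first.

Op 1 fold_down: fold axis h@4; visible region now rows[4,8) x cols[0,16) = 4x16
Op 2 fold_down: fold axis h@6; visible region now rows[6,8) x cols[0,16) = 2x16
Op 3 fold_left: fold axis v@8; visible region now rows[6,8) x cols[0,8) = 2x8
Op 4 cut(0, 5): punch at orig (6,5); cuts so far [(6, 5)]; region rows[6,8) x cols[0,8) = 2x8
Op 5 cut(0, 4): punch at orig (6,4); cuts so far [(6, 4), (6, 5)]; region rows[6,8) x cols[0,8) = 2x8
Unfold 1 (reflect across v@8): 4 holes -> [(6, 4), (6, 5), (6, 10), (6, 11)]
Unfold 2 (reflect across h@6): 8 holes -> [(5, 4), (5, 5), (5, 10), (5, 11), (6, 4), (6, 5), (6, 10), (6, 11)]
Unfold 3 (reflect across h@4): 16 holes -> [(1, 4), (1, 5), (1, 10), (1, 11), (2, 4), (2, 5), (2, 10), (2, 11), (5, 4), (5, 5), (5, 10), (5, 11), (6, 4), (6, 5), (6, 10), (6, 11)]

Answer: ................
....OO....OO....
....OO....OO....
................
................
....OO....OO....
....OO....OO....
................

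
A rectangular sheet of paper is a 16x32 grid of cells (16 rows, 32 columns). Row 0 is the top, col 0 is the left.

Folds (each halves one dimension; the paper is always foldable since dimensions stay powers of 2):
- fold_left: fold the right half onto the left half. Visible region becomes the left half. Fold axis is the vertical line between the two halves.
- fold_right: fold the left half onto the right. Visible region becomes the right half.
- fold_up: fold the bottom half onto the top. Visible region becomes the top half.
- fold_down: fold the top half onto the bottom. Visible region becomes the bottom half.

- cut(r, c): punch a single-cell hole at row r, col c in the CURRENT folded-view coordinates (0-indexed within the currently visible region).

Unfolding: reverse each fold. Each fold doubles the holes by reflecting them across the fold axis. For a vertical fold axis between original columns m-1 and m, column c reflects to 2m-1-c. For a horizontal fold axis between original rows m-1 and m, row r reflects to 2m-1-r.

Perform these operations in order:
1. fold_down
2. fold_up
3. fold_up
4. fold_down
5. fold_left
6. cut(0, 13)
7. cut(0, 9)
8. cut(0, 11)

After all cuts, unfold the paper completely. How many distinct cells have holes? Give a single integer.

Answer: 96

Derivation:
Op 1 fold_down: fold axis h@8; visible region now rows[8,16) x cols[0,32) = 8x32
Op 2 fold_up: fold axis h@12; visible region now rows[8,12) x cols[0,32) = 4x32
Op 3 fold_up: fold axis h@10; visible region now rows[8,10) x cols[0,32) = 2x32
Op 4 fold_down: fold axis h@9; visible region now rows[9,10) x cols[0,32) = 1x32
Op 5 fold_left: fold axis v@16; visible region now rows[9,10) x cols[0,16) = 1x16
Op 6 cut(0, 13): punch at orig (9,13); cuts so far [(9, 13)]; region rows[9,10) x cols[0,16) = 1x16
Op 7 cut(0, 9): punch at orig (9,9); cuts so far [(9, 9), (9, 13)]; region rows[9,10) x cols[0,16) = 1x16
Op 8 cut(0, 11): punch at orig (9,11); cuts so far [(9, 9), (9, 11), (9, 13)]; region rows[9,10) x cols[0,16) = 1x16
Unfold 1 (reflect across v@16): 6 holes -> [(9, 9), (9, 11), (9, 13), (9, 18), (9, 20), (9, 22)]
Unfold 2 (reflect across h@9): 12 holes -> [(8, 9), (8, 11), (8, 13), (8, 18), (8, 20), (8, 22), (9, 9), (9, 11), (9, 13), (9, 18), (9, 20), (9, 22)]
Unfold 3 (reflect across h@10): 24 holes -> [(8, 9), (8, 11), (8, 13), (8, 18), (8, 20), (8, 22), (9, 9), (9, 11), (9, 13), (9, 18), (9, 20), (9, 22), (10, 9), (10, 11), (10, 13), (10, 18), (10, 20), (10, 22), (11, 9), (11, 11), (11, 13), (11, 18), (11, 20), (11, 22)]
Unfold 4 (reflect across h@12): 48 holes -> [(8, 9), (8, 11), (8, 13), (8, 18), (8, 20), (8, 22), (9, 9), (9, 11), (9, 13), (9, 18), (9, 20), (9, 22), (10, 9), (10, 11), (10, 13), (10, 18), (10, 20), (10, 22), (11, 9), (11, 11), (11, 13), (11, 18), (11, 20), (11, 22), (12, 9), (12, 11), (12, 13), (12, 18), (12, 20), (12, 22), (13, 9), (13, 11), (13, 13), (13, 18), (13, 20), (13, 22), (14, 9), (14, 11), (14, 13), (14, 18), (14, 20), (14, 22), (15, 9), (15, 11), (15, 13), (15, 18), (15, 20), (15, 22)]
Unfold 5 (reflect across h@8): 96 holes -> [(0, 9), (0, 11), (0, 13), (0, 18), (0, 20), (0, 22), (1, 9), (1, 11), (1, 13), (1, 18), (1, 20), (1, 22), (2, 9), (2, 11), (2, 13), (2, 18), (2, 20), (2, 22), (3, 9), (3, 11), (3, 13), (3, 18), (3, 20), (3, 22), (4, 9), (4, 11), (4, 13), (4, 18), (4, 20), (4, 22), (5, 9), (5, 11), (5, 13), (5, 18), (5, 20), (5, 22), (6, 9), (6, 11), (6, 13), (6, 18), (6, 20), (6, 22), (7, 9), (7, 11), (7, 13), (7, 18), (7, 20), (7, 22), (8, 9), (8, 11), (8, 13), (8, 18), (8, 20), (8, 22), (9, 9), (9, 11), (9, 13), (9, 18), (9, 20), (9, 22), (10, 9), (10, 11), (10, 13), (10, 18), (10, 20), (10, 22), (11, 9), (11, 11), (11, 13), (11, 18), (11, 20), (11, 22), (12, 9), (12, 11), (12, 13), (12, 18), (12, 20), (12, 22), (13, 9), (13, 11), (13, 13), (13, 18), (13, 20), (13, 22), (14, 9), (14, 11), (14, 13), (14, 18), (14, 20), (14, 22), (15, 9), (15, 11), (15, 13), (15, 18), (15, 20), (15, 22)]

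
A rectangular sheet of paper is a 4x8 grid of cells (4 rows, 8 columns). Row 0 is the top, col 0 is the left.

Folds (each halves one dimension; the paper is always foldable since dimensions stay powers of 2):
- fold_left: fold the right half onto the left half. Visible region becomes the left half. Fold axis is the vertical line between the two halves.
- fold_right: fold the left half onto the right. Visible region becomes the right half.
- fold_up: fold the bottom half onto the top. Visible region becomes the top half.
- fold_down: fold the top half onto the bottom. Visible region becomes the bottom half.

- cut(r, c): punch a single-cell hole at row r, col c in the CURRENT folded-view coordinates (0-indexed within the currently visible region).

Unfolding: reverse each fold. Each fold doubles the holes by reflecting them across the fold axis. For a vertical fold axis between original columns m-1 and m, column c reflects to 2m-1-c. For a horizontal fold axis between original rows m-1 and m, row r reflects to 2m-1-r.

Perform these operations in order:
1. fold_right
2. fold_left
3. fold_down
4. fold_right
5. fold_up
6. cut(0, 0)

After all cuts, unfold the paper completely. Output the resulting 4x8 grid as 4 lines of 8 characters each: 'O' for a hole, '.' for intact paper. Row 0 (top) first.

Op 1 fold_right: fold axis v@4; visible region now rows[0,4) x cols[4,8) = 4x4
Op 2 fold_left: fold axis v@6; visible region now rows[0,4) x cols[4,6) = 4x2
Op 3 fold_down: fold axis h@2; visible region now rows[2,4) x cols[4,6) = 2x2
Op 4 fold_right: fold axis v@5; visible region now rows[2,4) x cols[5,6) = 2x1
Op 5 fold_up: fold axis h@3; visible region now rows[2,3) x cols[5,6) = 1x1
Op 6 cut(0, 0): punch at orig (2,5); cuts so far [(2, 5)]; region rows[2,3) x cols[5,6) = 1x1
Unfold 1 (reflect across h@3): 2 holes -> [(2, 5), (3, 5)]
Unfold 2 (reflect across v@5): 4 holes -> [(2, 4), (2, 5), (3, 4), (3, 5)]
Unfold 3 (reflect across h@2): 8 holes -> [(0, 4), (0, 5), (1, 4), (1, 5), (2, 4), (2, 5), (3, 4), (3, 5)]
Unfold 4 (reflect across v@6): 16 holes -> [(0, 4), (0, 5), (0, 6), (0, 7), (1, 4), (1, 5), (1, 6), (1, 7), (2, 4), (2, 5), (2, 6), (2, 7), (3, 4), (3, 5), (3, 6), (3, 7)]
Unfold 5 (reflect across v@4): 32 holes -> [(0, 0), (0, 1), (0, 2), (0, 3), (0, 4), (0, 5), (0, 6), (0, 7), (1, 0), (1, 1), (1, 2), (1, 3), (1, 4), (1, 5), (1, 6), (1, 7), (2, 0), (2, 1), (2, 2), (2, 3), (2, 4), (2, 5), (2, 6), (2, 7), (3, 0), (3, 1), (3, 2), (3, 3), (3, 4), (3, 5), (3, 6), (3, 7)]

Answer: OOOOOOOO
OOOOOOOO
OOOOOOOO
OOOOOOOO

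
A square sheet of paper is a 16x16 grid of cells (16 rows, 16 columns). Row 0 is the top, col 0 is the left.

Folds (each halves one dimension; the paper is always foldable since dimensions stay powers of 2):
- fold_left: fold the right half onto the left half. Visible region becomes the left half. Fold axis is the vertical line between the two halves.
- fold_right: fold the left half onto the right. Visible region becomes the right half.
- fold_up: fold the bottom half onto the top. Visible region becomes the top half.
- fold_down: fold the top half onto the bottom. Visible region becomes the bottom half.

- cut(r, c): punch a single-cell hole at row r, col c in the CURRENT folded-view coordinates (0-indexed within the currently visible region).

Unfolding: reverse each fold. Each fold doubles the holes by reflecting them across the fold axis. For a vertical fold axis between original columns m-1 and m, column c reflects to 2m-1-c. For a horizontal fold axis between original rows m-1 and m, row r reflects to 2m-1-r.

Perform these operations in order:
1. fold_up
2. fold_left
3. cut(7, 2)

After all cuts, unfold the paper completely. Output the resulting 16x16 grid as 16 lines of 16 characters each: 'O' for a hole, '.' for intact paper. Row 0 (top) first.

Answer: ................
................
................
................
................
................
................
..O..........O..
..O..........O..
................
................
................
................
................
................
................

Derivation:
Op 1 fold_up: fold axis h@8; visible region now rows[0,8) x cols[0,16) = 8x16
Op 2 fold_left: fold axis v@8; visible region now rows[0,8) x cols[0,8) = 8x8
Op 3 cut(7, 2): punch at orig (7,2); cuts so far [(7, 2)]; region rows[0,8) x cols[0,8) = 8x8
Unfold 1 (reflect across v@8): 2 holes -> [(7, 2), (7, 13)]
Unfold 2 (reflect across h@8): 4 holes -> [(7, 2), (7, 13), (8, 2), (8, 13)]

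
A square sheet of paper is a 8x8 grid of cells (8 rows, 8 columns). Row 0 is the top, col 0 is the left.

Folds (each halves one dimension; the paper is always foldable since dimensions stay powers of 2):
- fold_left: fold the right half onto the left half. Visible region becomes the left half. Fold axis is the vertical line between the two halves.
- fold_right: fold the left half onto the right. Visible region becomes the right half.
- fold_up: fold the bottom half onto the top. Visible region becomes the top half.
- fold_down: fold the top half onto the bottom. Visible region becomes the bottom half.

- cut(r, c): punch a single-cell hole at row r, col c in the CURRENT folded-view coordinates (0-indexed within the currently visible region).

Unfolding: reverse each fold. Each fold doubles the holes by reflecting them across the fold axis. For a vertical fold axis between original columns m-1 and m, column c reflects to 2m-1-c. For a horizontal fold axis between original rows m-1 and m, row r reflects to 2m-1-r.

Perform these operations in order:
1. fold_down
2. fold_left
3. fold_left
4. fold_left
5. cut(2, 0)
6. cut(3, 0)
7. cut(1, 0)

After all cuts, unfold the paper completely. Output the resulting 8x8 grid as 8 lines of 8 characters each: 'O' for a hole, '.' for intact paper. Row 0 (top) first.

Answer: OOOOOOOO
OOOOOOOO
OOOOOOOO
........
........
OOOOOOOO
OOOOOOOO
OOOOOOOO

Derivation:
Op 1 fold_down: fold axis h@4; visible region now rows[4,8) x cols[0,8) = 4x8
Op 2 fold_left: fold axis v@4; visible region now rows[4,8) x cols[0,4) = 4x4
Op 3 fold_left: fold axis v@2; visible region now rows[4,8) x cols[0,2) = 4x2
Op 4 fold_left: fold axis v@1; visible region now rows[4,8) x cols[0,1) = 4x1
Op 5 cut(2, 0): punch at orig (6,0); cuts so far [(6, 0)]; region rows[4,8) x cols[0,1) = 4x1
Op 6 cut(3, 0): punch at orig (7,0); cuts so far [(6, 0), (7, 0)]; region rows[4,8) x cols[0,1) = 4x1
Op 7 cut(1, 0): punch at orig (5,0); cuts so far [(5, 0), (6, 0), (7, 0)]; region rows[4,8) x cols[0,1) = 4x1
Unfold 1 (reflect across v@1): 6 holes -> [(5, 0), (5, 1), (6, 0), (6, 1), (7, 0), (7, 1)]
Unfold 2 (reflect across v@2): 12 holes -> [(5, 0), (5, 1), (5, 2), (5, 3), (6, 0), (6, 1), (6, 2), (6, 3), (7, 0), (7, 1), (7, 2), (7, 3)]
Unfold 3 (reflect across v@4): 24 holes -> [(5, 0), (5, 1), (5, 2), (5, 3), (5, 4), (5, 5), (5, 6), (5, 7), (6, 0), (6, 1), (6, 2), (6, 3), (6, 4), (6, 5), (6, 6), (6, 7), (7, 0), (7, 1), (7, 2), (7, 3), (7, 4), (7, 5), (7, 6), (7, 7)]
Unfold 4 (reflect across h@4): 48 holes -> [(0, 0), (0, 1), (0, 2), (0, 3), (0, 4), (0, 5), (0, 6), (0, 7), (1, 0), (1, 1), (1, 2), (1, 3), (1, 4), (1, 5), (1, 6), (1, 7), (2, 0), (2, 1), (2, 2), (2, 3), (2, 4), (2, 5), (2, 6), (2, 7), (5, 0), (5, 1), (5, 2), (5, 3), (5, 4), (5, 5), (5, 6), (5, 7), (6, 0), (6, 1), (6, 2), (6, 3), (6, 4), (6, 5), (6, 6), (6, 7), (7, 0), (7, 1), (7, 2), (7, 3), (7, 4), (7, 5), (7, 6), (7, 7)]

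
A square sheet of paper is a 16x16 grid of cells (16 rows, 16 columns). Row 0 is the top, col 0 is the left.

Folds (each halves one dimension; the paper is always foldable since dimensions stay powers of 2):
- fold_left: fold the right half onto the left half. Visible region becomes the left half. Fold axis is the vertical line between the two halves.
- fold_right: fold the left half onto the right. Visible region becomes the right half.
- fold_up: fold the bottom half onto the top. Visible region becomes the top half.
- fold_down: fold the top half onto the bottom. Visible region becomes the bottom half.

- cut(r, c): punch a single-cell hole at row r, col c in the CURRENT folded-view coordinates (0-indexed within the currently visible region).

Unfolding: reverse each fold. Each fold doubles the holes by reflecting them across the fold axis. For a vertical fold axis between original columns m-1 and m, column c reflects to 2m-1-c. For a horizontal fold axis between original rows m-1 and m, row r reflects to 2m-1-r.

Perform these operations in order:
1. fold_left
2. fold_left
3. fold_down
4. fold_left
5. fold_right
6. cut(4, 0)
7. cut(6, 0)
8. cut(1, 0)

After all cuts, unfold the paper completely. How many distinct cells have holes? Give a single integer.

Op 1 fold_left: fold axis v@8; visible region now rows[0,16) x cols[0,8) = 16x8
Op 2 fold_left: fold axis v@4; visible region now rows[0,16) x cols[0,4) = 16x4
Op 3 fold_down: fold axis h@8; visible region now rows[8,16) x cols[0,4) = 8x4
Op 4 fold_left: fold axis v@2; visible region now rows[8,16) x cols[0,2) = 8x2
Op 5 fold_right: fold axis v@1; visible region now rows[8,16) x cols[1,2) = 8x1
Op 6 cut(4, 0): punch at orig (12,1); cuts so far [(12, 1)]; region rows[8,16) x cols[1,2) = 8x1
Op 7 cut(6, 0): punch at orig (14,1); cuts so far [(12, 1), (14, 1)]; region rows[8,16) x cols[1,2) = 8x1
Op 8 cut(1, 0): punch at orig (9,1); cuts so far [(9, 1), (12, 1), (14, 1)]; region rows[8,16) x cols[1,2) = 8x1
Unfold 1 (reflect across v@1): 6 holes -> [(9, 0), (9, 1), (12, 0), (12, 1), (14, 0), (14, 1)]
Unfold 2 (reflect across v@2): 12 holes -> [(9, 0), (9, 1), (9, 2), (9, 3), (12, 0), (12, 1), (12, 2), (12, 3), (14, 0), (14, 1), (14, 2), (14, 3)]
Unfold 3 (reflect across h@8): 24 holes -> [(1, 0), (1, 1), (1, 2), (1, 3), (3, 0), (3, 1), (3, 2), (3, 3), (6, 0), (6, 1), (6, 2), (6, 3), (9, 0), (9, 1), (9, 2), (9, 3), (12, 0), (12, 1), (12, 2), (12, 3), (14, 0), (14, 1), (14, 2), (14, 3)]
Unfold 4 (reflect across v@4): 48 holes -> [(1, 0), (1, 1), (1, 2), (1, 3), (1, 4), (1, 5), (1, 6), (1, 7), (3, 0), (3, 1), (3, 2), (3, 3), (3, 4), (3, 5), (3, 6), (3, 7), (6, 0), (6, 1), (6, 2), (6, 3), (6, 4), (6, 5), (6, 6), (6, 7), (9, 0), (9, 1), (9, 2), (9, 3), (9, 4), (9, 5), (9, 6), (9, 7), (12, 0), (12, 1), (12, 2), (12, 3), (12, 4), (12, 5), (12, 6), (12, 7), (14, 0), (14, 1), (14, 2), (14, 3), (14, 4), (14, 5), (14, 6), (14, 7)]
Unfold 5 (reflect across v@8): 96 holes -> [(1, 0), (1, 1), (1, 2), (1, 3), (1, 4), (1, 5), (1, 6), (1, 7), (1, 8), (1, 9), (1, 10), (1, 11), (1, 12), (1, 13), (1, 14), (1, 15), (3, 0), (3, 1), (3, 2), (3, 3), (3, 4), (3, 5), (3, 6), (3, 7), (3, 8), (3, 9), (3, 10), (3, 11), (3, 12), (3, 13), (3, 14), (3, 15), (6, 0), (6, 1), (6, 2), (6, 3), (6, 4), (6, 5), (6, 6), (6, 7), (6, 8), (6, 9), (6, 10), (6, 11), (6, 12), (6, 13), (6, 14), (6, 15), (9, 0), (9, 1), (9, 2), (9, 3), (9, 4), (9, 5), (9, 6), (9, 7), (9, 8), (9, 9), (9, 10), (9, 11), (9, 12), (9, 13), (9, 14), (9, 15), (12, 0), (12, 1), (12, 2), (12, 3), (12, 4), (12, 5), (12, 6), (12, 7), (12, 8), (12, 9), (12, 10), (12, 11), (12, 12), (12, 13), (12, 14), (12, 15), (14, 0), (14, 1), (14, 2), (14, 3), (14, 4), (14, 5), (14, 6), (14, 7), (14, 8), (14, 9), (14, 10), (14, 11), (14, 12), (14, 13), (14, 14), (14, 15)]

Answer: 96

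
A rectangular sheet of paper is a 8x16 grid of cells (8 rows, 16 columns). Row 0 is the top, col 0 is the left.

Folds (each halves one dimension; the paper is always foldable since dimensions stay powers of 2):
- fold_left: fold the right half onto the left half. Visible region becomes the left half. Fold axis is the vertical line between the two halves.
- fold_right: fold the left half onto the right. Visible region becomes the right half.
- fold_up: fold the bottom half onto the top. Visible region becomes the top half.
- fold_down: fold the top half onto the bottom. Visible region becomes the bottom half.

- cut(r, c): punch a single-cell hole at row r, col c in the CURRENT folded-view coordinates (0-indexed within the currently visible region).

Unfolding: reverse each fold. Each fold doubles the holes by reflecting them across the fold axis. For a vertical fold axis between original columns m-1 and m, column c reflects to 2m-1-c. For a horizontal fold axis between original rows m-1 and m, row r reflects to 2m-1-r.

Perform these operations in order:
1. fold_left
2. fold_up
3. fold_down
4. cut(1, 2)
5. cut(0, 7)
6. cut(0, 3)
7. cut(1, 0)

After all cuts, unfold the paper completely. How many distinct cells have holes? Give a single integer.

Answer: 32

Derivation:
Op 1 fold_left: fold axis v@8; visible region now rows[0,8) x cols[0,8) = 8x8
Op 2 fold_up: fold axis h@4; visible region now rows[0,4) x cols[0,8) = 4x8
Op 3 fold_down: fold axis h@2; visible region now rows[2,4) x cols[0,8) = 2x8
Op 4 cut(1, 2): punch at orig (3,2); cuts so far [(3, 2)]; region rows[2,4) x cols[0,8) = 2x8
Op 5 cut(0, 7): punch at orig (2,7); cuts so far [(2, 7), (3, 2)]; region rows[2,4) x cols[0,8) = 2x8
Op 6 cut(0, 3): punch at orig (2,3); cuts so far [(2, 3), (2, 7), (3, 2)]; region rows[2,4) x cols[0,8) = 2x8
Op 7 cut(1, 0): punch at orig (3,0); cuts so far [(2, 3), (2, 7), (3, 0), (3, 2)]; region rows[2,4) x cols[0,8) = 2x8
Unfold 1 (reflect across h@2): 8 holes -> [(0, 0), (0, 2), (1, 3), (1, 7), (2, 3), (2, 7), (3, 0), (3, 2)]
Unfold 2 (reflect across h@4): 16 holes -> [(0, 0), (0, 2), (1, 3), (1, 7), (2, 3), (2, 7), (3, 0), (3, 2), (4, 0), (4, 2), (5, 3), (5, 7), (6, 3), (6, 7), (7, 0), (7, 2)]
Unfold 3 (reflect across v@8): 32 holes -> [(0, 0), (0, 2), (0, 13), (0, 15), (1, 3), (1, 7), (1, 8), (1, 12), (2, 3), (2, 7), (2, 8), (2, 12), (3, 0), (3, 2), (3, 13), (3, 15), (4, 0), (4, 2), (4, 13), (4, 15), (5, 3), (5, 7), (5, 8), (5, 12), (6, 3), (6, 7), (6, 8), (6, 12), (7, 0), (7, 2), (7, 13), (7, 15)]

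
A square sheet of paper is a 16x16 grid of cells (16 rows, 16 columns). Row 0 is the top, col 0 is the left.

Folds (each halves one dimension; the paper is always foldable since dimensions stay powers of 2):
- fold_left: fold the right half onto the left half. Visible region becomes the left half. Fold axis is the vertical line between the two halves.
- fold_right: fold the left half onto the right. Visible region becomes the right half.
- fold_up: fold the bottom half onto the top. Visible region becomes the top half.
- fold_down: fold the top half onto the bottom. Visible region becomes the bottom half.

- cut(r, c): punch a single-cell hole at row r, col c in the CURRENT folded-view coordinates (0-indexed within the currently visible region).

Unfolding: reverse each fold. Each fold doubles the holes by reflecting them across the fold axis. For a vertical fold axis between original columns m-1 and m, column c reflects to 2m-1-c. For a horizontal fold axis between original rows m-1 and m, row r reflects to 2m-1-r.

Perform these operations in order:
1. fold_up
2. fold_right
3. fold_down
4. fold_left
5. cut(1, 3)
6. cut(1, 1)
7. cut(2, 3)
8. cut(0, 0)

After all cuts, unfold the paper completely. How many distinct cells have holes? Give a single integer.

Op 1 fold_up: fold axis h@8; visible region now rows[0,8) x cols[0,16) = 8x16
Op 2 fold_right: fold axis v@8; visible region now rows[0,8) x cols[8,16) = 8x8
Op 3 fold_down: fold axis h@4; visible region now rows[4,8) x cols[8,16) = 4x8
Op 4 fold_left: fold axis v@12; visible region now rows[4,8) x cols[8,12) = 4x4
Op 5 cut(1, 3): punch at orig (5,11); cuts so far [(5, 11)]; region rows[4,8) x cols[8,12) = 4x4
Op 6 cut(1, 1): punch at orig (5,9); cuts so far [(5, 9), (5, 11)]; region rows[4,8) x cols[8,12) = 4x4
Op 7 cut(2, 3): punch at orig (6,11); cuts so far [(5, 9), (5, 11), (6, 11)]; region rows[4,8) x cols[8,12) = 4x4
Op 8 cut(0, 0): punch at orig (4,8); cuts so far [(4, 8), (5, 9), (5, 11), (6, 11)]; region rows[4,8) x cols[8,12) = 4x4
Unfold 1 (reflect across v@12): 8 holes -> [(4, 8), (4, 15), (5, 9), (5, 11), (5, 12), (5, 14), (6, 11), (6, 12)]
Unfold 2 (reflect across h@4): 16 holes -> [(1, 11), (1, 12), (2, 9), (2, 11), (2, 12), (2, 14), (3, 8), (3, 15), (4, 8), (4, 15), (5, 9), (5, 11), (5, 12), (5, 14), (6, 11), (6, 12)]
Unfold 3 (reflect across v@8): 32 holes -> [(1, 3), (1, 4), (1, 11), (1, 12), (2, 1), (2, 3), (2, 4), (2, 6), (2, 9), (2, 11), (2, 12), (2, 14), (3, 0), (3, 7), (3, 8), (3, 15), (4, 0), (4, 7), (4, 8), (4, 15), (5, 1), (5, 3), (5, 4), (5, 6), (5, 9), (5, 11), (5, 12), (5, 14), (6, 3), (6, 4), (6, 11), (6, 12)]
Unfold 4 (reflect across h@8): 64 holes -> [(1, 3), (1, 4), (1, 11), (1, 12), (2, 1), (2, 3), (2, 4), (2, 6), (2, 9), (2, 11), (2, 12), (2, 14), (3, 0), (3, 7), (3, 8), (3, 15), (4, 0), (4, 7), (4, 8), (4, 15), (5, 1), (5, 3), (5, 4), (5, 6), (5, 9), (5, 11), (5, 12), (5, 14), (6, 3), (6, 4), (6, 11), (6, 12), (9, 3), (9, 4), (9, 11), (9, 12), (10, 1), (10, 3), (10, 4), (10, 6), (10, 9), (10, 11), (10, 12), (10, 14), (11, 0), (11, 7), (11, 8), (11, 15), (12, 0), (12, 7), (12, 8), (12, 15), (13, 1), (13, 3), (13, 4), (13, 6), (13, 9), (13, 11), (13, 12), (13, 14), (14, 3), (14, 4), (14, 11), (14, 12)]

Answer: 64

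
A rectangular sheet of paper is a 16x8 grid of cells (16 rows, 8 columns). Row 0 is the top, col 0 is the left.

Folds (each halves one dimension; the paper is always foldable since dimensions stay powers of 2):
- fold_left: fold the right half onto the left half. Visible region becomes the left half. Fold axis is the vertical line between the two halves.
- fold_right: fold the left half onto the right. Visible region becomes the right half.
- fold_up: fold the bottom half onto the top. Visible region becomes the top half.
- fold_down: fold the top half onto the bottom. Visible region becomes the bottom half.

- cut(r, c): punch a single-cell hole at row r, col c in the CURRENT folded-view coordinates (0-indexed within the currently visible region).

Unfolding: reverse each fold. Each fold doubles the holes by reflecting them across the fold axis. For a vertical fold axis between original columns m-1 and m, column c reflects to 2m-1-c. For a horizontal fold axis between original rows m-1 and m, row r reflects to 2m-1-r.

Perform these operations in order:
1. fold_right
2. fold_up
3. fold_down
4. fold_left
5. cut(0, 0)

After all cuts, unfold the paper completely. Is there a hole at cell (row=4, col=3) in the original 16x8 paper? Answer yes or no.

Answer: yes

Derivation:
Op 1 fold_right: fold axis v@4; visible region now rows[0,16) x cols[4,8) = 16x4
Op 2 fold_up: fold axis h@8; visible region now rows[0,8) x cols[4,8) = 8x4
Op 3 fold_down: fold axis h@4; visible region now rows[4,8) x cols[4,8) = 4x4
Op 4 fold_left: fold axis v@6; visible region now rows[4,8) x cols[4,6) = 4x2
Op 5 cut(0, 0): punch at orig (4,4); cuts so far [(4, 4)]; region rows[4,8) x cols[4,6) = 4x2
Unfold 1 (reflect across v@6): 2 holes -> [(4, 4), (4, 7)]
Unfold 2 (reflect across h@4): 4 holes -> [(3, 4), (3, 7), (4, 4), (4, 7)]
Unfold 3 (reflect across h@8): 8 holes -> [(3, 4), (3, 7), (4, 4), (4, 7), (11, 4), (11, 7), (12, 4), (12, 7)]
Unfold 4 (reflect across v@4): 16 holes -> [(3, 0), (3, 3), (3, 4), (3, 7), (4, 0), (4, 3), (4, 4), (4, 7), (11, 0), (11, 3), (11, 4), (11, 7), (12, 0), (12, 3), (12, 4), (12, 7)]
Holes: [(3, 0), (3, 3), (3, 4), (3, 7), (4, 0), (4, 3), (4, 4), (4, 7), (11, 0), (11, 3), (11, 4), (11, 7), (12, 0), (12, 3), (12, 4), (12, 7)]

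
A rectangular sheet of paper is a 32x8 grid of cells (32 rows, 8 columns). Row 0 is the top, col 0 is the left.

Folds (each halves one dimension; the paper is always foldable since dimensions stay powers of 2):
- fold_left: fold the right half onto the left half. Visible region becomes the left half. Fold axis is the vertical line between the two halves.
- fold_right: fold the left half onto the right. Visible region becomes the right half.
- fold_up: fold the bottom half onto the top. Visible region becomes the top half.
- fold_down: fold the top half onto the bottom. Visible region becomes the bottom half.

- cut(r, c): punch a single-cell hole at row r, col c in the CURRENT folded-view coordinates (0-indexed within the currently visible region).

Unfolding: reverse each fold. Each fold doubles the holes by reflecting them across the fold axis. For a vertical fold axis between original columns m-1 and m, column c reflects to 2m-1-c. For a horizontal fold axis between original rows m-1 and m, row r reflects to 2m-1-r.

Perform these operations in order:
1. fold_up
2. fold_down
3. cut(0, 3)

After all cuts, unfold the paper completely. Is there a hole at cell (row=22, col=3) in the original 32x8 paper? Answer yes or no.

Op 1 fold_up: fold axis h@16; visible region now rows[0,16) x cols[0,8) = 16x8
Op 2 fold_down: fold axis h@8; visible region now rows[8,16) x cols[0,8) = 8x8
Op 3 cut(0, 3): punch at orig (8,3); cuts so far [(8, 3)]; region rows[8,16) x cols[0,8) = 8x8
Unfold 1 (reflect across h@8): 2 holes -> [(7, 3), (8, 3)]
Unfold 2 (reflect across h@16): 4 holes -> [(7, 3), (8, 3), (23, 3), (24, 3)]
Holes: [(7, 3), (8, 3), (23, 3), (24, 3)]

Answer: no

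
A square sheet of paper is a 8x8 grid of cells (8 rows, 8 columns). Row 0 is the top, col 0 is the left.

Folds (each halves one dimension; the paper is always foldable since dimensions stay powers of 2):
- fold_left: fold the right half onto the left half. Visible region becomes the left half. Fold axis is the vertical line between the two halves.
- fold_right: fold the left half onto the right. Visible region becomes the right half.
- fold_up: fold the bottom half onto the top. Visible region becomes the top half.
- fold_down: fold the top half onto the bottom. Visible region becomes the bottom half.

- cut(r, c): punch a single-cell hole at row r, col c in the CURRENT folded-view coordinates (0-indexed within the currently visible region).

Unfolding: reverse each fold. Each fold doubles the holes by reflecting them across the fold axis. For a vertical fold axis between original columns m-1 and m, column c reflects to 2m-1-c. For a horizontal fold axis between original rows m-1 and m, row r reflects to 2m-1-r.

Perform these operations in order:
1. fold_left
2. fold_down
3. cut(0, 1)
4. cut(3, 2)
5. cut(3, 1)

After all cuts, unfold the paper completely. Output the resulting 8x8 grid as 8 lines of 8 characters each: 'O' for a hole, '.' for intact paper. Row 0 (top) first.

Op 1 fold_left: fold axis v@4; visible region now rows[0,8) x cols[0,4) = 8x4
Op 2 fold_down: fold axis h@4; visible region now rows[4,8) x cols[0,4) = 4x4
Op 3 cut(0, 1): punch at orig (4,1); cuts so far [(4, 1)]; region rows[4,8) x cols[0,4) = 4x4
Op 4 cut(3, 2): punch at orig (7,2); cuts so far [(4, 1), (7, 2)]; region rows[4,8) x cols[0,4) = 4x4
Op 5 cut(3, 1): punch at orig (7,1); cuts so far [(4, 1), (7, 1), (7, 2)]; region rows[4,8) x cols[0,4) = 4x4
Unfold 1 (reflect across h@4): 6 holes -> [(0, 1), (0, 2), (3, 1), (4, 1), (7, 1), (7, 2)]
Unfold 2 (reflect across v@4): 12 holes -> [(0, 1), (0, 2), (0, 5), (0, 6), (3, 1), (3, 6), (4, 1), (4, 6), (7, 1), (7, 2), (7, 5), (7, 6)]

Answer: .OO..OO.
........
........
.O....O.
.O....O.
........
........
.OO..OO.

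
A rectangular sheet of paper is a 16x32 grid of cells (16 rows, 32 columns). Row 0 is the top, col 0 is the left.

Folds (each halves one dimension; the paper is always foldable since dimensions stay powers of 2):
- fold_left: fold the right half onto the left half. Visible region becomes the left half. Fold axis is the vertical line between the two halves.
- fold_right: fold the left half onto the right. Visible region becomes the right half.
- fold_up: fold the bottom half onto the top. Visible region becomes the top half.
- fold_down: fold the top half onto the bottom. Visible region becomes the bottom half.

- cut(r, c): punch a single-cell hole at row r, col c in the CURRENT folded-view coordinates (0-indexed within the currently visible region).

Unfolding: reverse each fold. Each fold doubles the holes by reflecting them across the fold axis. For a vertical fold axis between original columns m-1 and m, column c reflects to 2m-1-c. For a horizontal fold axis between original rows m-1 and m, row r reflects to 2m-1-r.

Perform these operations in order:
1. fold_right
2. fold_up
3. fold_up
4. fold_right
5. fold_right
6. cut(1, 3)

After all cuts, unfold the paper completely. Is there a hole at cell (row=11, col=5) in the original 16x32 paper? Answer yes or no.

Answer: no

Derivation:
Op 1 fold_right: fold axis v@16; visible region now rows[0,16) x cols[16,32) = 16x16
Op 2 fold_up: fold axis h@8; visible region now rows[0,8) x cols[16,32) = 8x16
Op 3 fold_up: fold axis h@4; visible region now rows[0,4) x cols[16,32) = 4x16
Op 4 fold_right: fold axis v@24; visible region now rows[0,4) x cols[24,32) = 4x8
Op 5 fold_right: fold axis v@28; visible region now rows[0,4) x cols[28,32) = 4x4
Op 6 cut(1, 3): punch at orig (1,31); cuts so far [(1, 31)]; region rows[0,4) x cols[28,32) = 4x4
Unfold 1 (reflect across v@28): 2 holes -> [(1, 24), (1, 31)]
Unfold 2 (reflect across v@24): 4 holes -> [(1, 16), (1, 23), (1, 24), (1, 31)]
Unfold 3 (reflect across h@4): 8 holes -> [(1, 16), (1, 23), (1, 24), (1, 31), (6, 16), (6, 23), (6, 24), (6, 31)]
Unfold 4 (reflect across h@8): 16 holes -> [(1, 16), (1, 23), (1, 24), (1, 31), (6, 16), (6, 23), (6, 24), (6, 31), (9, 16), (9, 23), (9, 24), (9, 31), (14, 16), (14, 23), (14, 24), (14, 31)]
Unfold 5 (reflect across v@16): 32 holes -> [(1, 0), (1, 7), (1, 8), (1, 15), (1, 16), (1, 23), (1, 24), (1, 31), (6, 0), (6, 7), (6, 8), (6, 15), (6, 16), (6, 23), (6, 24), (6, 31), (9, 0), (9, 7), (9, 8), (9, 15), (9, 16), (9, 23), (9, 24), (9, 31), (14, 0), (14, 7), (14, 8), (14, 15), (14, 16), (14, 23), (14, 24), (14, 31)]
Holes: [(1, 0), (1, 7), (1, 8), (1, 15), (1, 16), (1, 23), (1, 24), (1, 31), (6, 0), (6, 7), (6, 8), (6, 15), (6, 16), (6, 23), (6, 24), (6, 31), (9, 0), (9, 7), (9, 8), (9, 15), (9, 16), (9, 23), (9, 24), (9, 31), (14, 0), (14, 7), (14, 8), (14, 15), (14, 16), (14, 23), (14, 24), (14, 31)]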